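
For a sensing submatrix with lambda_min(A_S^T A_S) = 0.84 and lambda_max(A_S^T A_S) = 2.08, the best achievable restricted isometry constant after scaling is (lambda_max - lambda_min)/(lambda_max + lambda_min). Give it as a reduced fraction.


lambda_max - lambda_min = 2.08 - 0.84 = 1.24.
lambda_max + lambda_min = 2.08 + 0.84 = 2.92.
delta = 1.24/2.92 = 124/292 = 31/73.

31/73


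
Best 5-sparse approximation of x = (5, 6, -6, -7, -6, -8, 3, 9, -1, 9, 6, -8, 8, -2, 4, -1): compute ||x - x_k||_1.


Sorted |x_i| descending: [9, 9, 8, 8, 8, 7, 6, 6, 6, 6, 5, 4, 3, 2, 1, 1]
Keep top 5: [9, 9, 8, 8, 8]
Tail entries: [7, 6, 6, 6, 6, 5, 4, 3, 2, 1, 1]
L1 error = sum of tail = 47.

47


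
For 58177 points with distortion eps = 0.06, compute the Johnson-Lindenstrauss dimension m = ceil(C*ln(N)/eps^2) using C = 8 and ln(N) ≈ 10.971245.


ln(58177) ≈ 10.971245.
eps^2 = 0.06^2 = 0.0036.
C*ln(N)/eps^2 ≈ 8*10.971245/0.0036 ≈ 24380.5444.
m = ceil(24380.5444) = 24381.

24381


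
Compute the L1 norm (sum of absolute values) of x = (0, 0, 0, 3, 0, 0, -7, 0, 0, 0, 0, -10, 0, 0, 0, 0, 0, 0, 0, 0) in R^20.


Non-zero entries: [(3, 3), (6, -7), (11, -10)]
Absolute values: [3, 7, 10]
||x||_1 = sum = 20.

20


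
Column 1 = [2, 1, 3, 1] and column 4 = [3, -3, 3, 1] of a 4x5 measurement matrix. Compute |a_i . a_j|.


Inner product: 2*3 + 1*-3 + 3*3 + 1*1
Products: [6, -3, 9, 1]
Sum = 13.
|dot| = 13.

13


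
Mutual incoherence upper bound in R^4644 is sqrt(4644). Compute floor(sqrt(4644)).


68^2 = 4624 <= 4644 < 4761 = 69^2, so 68 <= sqrt(4644) < 69.
floor(sqrt(4644)) = 68.

68


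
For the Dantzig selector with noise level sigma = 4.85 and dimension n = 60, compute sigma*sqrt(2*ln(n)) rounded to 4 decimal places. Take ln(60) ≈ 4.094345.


ln(60) ≈ 4.094345.
2*ln(n) ≈ 8.18869.
sqrt(2*ln(n)) ≈ sqrt(8.18869) ≈ 2.861589.
threshold ≈ 4.85*2.861589 = 13.87870665 ≈ 13.8787.

13.8787


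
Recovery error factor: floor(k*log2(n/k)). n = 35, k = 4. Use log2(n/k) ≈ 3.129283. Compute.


log2(n/k) = log2(35/4) ≈ 3.129283.
k*log2(n/k) ≈ 4*3.129283 = 12.517132.
floor(12.517132) = 12.

12


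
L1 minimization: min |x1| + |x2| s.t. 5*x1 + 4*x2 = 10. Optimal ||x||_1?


Axis intercepts:
  x1 = 2, x2 = 0: L1 = 2
  x1 = 0, x2 = 5/2: L1 = 5/2
x* = (2, 0)
||x*||_1 = 2.

2


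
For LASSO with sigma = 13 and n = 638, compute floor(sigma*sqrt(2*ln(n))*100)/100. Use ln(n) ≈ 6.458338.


ln(638) ≈ 6.458338.
2*ln(n) ≈ 12.916676.
sqrt(2*ln(n)) ≈ sqrt(12.916676) ≈ 3.593978.
lambda ≈ 13*3.593978 = 46.721714.
floor(lambda*100)/100 = 46.72.

46.72


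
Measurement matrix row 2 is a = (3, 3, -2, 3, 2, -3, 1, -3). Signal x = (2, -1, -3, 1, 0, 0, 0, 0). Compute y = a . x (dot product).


Non-zero terms: ['3*2', '3*-1', '-2*-3', '3*1']
Products: [6, -3, 6, 3]
y = sum = 12.

12


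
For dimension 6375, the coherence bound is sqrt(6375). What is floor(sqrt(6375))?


79^2 = 6241 <= 6375 < 6400 = 80^2, so 79 <= sqrt(6375) < 80.
floor(sqrt(6375)) = 79.

79


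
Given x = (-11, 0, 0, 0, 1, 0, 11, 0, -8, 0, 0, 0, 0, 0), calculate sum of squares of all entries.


Non-zero entries: [(0, -11), (4, 1), (6, 11), (8, -8)]
Squares: [121, 1, 121, 64]
||x||_2^2 = sum = 307.

307


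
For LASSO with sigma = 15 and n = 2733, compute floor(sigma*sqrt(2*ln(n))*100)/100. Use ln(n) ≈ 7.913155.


ln(2733) ≈ 7.913155.
2*ln(n) ≈ 15.82631.
sqrt(2*ln(n)) ≈ sqrt(15.82631) ≈ 3.97823.
lambda ≈ 15*3.97823 = 59.67345.
floor(lambda*100)/100 = 59.67.

59.67


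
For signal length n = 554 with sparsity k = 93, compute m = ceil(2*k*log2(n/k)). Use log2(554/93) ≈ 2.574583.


log2(n/k) = log2(554/93) ≈ 2.574583.
2*k*log2(n/k) ≈ 2*93*2.574583 = 478.872438.
m = ceil(478.872438) = 479.

479


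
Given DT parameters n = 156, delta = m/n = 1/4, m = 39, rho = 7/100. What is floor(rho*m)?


m = 1/4*156 = 39.
rho = 7/100.
rho*m = 7/100*39 = 2.73.
k = floor(2.73) = 2.

2


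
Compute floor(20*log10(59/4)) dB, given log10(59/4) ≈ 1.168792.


||x||/||e|| = 59/4.
log10(59/4) ≈ 1.168792.
20*log10(||x||/||e||) ≈ 20*1.168792 = 23.37584.
floor(23.37584) = 23.

23


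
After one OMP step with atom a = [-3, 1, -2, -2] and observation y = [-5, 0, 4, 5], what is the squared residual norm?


a^T a = 18.
a^T y = -3.
coeff = -3/18 = -1/6.
||r||^2 = 131/2.

131/2


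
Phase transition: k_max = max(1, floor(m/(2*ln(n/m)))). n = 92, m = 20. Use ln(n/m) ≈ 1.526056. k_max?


n/m = 92/20 = 23/5.
ln(n/m) ≈ 1.526056.
2*ln(n/m) ≈ 3.052112.
m/(2*ln(n/m)) ≈ 20/3.052112 ≈ 6.5528.
floor = 6.
k_max = max(1, 6) = 6.

6


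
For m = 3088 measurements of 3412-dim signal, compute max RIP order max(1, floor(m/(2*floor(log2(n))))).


floor(log2(3412)) = 11.
2*11 = 22.
m/(2*floor(log2(n))) = 3088/22 ≈ 140.3636.
floor = 140.
k = max(1, 140) = 140.

140


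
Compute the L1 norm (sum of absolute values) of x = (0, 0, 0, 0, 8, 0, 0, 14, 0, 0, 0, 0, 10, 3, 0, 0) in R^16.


Non-zero entries: [(4, 8), (7, 14), (12, 10), (13, 3)]
Absolute values: [8, 14, 10, 3]
||x||_1 = sum = 35.

35


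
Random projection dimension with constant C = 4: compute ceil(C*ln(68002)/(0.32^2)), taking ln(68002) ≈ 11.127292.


ln(68002) ≈ 11.127292.
eps^2 = 0.32^2 = 0.1024.
C*ln(N)/eps^2 ≈ 4*11.127292/0.1024 ≈ 434.6598.
m = ceil(434.6598) = 435.

435


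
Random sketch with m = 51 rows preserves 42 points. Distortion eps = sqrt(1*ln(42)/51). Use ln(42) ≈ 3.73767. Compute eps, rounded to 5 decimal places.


ln(42) ≈ 3.73767.
1*ln(N)/m ≈ 1*3.73767/51 ≈ 0.07328765.
eps = sqrt(0.07328765) ≈ 0.2707169 ≈ 0.27072.

0.27072


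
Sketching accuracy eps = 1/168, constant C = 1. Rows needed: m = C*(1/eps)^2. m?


1/eps = 168.
(1/eps)^2 = 28224.
m = 1*28224 = 28224.

28224


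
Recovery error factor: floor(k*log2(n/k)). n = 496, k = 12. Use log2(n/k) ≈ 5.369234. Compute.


log2(n/k) = log2(496/12) ≈ 5.369234.
k*log2(n/k) ≈ 12*5.369234 = 64.430808.
floor(64.430808) = 64.

64


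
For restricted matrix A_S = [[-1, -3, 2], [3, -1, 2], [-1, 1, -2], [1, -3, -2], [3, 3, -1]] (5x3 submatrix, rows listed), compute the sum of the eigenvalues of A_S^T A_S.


Sum of eigenvalues of A_S^T A_S = trace(A_S^T A_S) = sum of squared column norms of A_S.
A_S^T A_S diagonal: [21, 29, 17].
trace = 21 + 29 + 17 = 67.

67


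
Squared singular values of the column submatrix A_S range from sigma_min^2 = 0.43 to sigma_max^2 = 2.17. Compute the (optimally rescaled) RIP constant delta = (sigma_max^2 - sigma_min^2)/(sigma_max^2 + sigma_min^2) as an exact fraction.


lambda_max - lambda_min = 2.17 - 0.43 = 1.74.
lambda_max + lambda_min = 2.17 + 0.43 = 2.60.
delta = 1.74/2.60 = 174/260 = 87/130.

87/130


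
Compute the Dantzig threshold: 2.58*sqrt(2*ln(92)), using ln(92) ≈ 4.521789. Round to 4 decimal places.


ln(92) ≈ 4.521789.
2*ln(n) ≈ 9.043578.
sqrt(2*ln(n)) ≈ sqrt(9.043578) ≈ 3.007254.
threshold ≈ 2.58*3.007254 = 7.75871532 ≈ 7.7587.

7.7587


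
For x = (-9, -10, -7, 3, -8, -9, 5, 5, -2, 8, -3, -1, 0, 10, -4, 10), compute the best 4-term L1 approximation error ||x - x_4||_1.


Sorted |x_i| descending: [10, 10, 10, 9, 9, 8, 8, 7, 5, 5, 4, 3, 3, 2, 1, 0]
Keep top 4: [10, 10, 10, 9]
Tail entries: [9, 8, 8, 7, 5, 5, 4, 3, 3, 2, 1, 0]
L1 error = sum of tail = 55.

55


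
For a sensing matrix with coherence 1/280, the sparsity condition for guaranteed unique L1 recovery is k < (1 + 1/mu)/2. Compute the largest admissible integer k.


1/mu = 280.
1 + 1/mu = 281.
(1 + 1/mu)/2 = 140.5 is not an integer, so k_max = floor(140.5) = 140.

140


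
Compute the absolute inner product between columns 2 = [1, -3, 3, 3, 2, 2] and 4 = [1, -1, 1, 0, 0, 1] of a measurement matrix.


Inner product: 1*1 + -3*-1 + 3*1 + 3*0 + 2*0 + 2*1
Products: [1, 3, 3, 0, 0, 2]
Sum = 9.
|dot| = 9.

9


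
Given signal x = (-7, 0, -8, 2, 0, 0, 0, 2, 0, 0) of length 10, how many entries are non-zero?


Non-zero positions: [0, 2, 3, 7].
Sparsity = 4.

4


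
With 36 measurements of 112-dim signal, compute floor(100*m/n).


100*m/n = 100*36/112 ≈ 32.1429.
floor = 32.

32


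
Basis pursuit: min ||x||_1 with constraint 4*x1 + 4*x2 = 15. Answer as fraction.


Axis intercepts:
  x1 = 15/4, x2 = 0: L1 = 15/4
  x1 = 0, x2 = 15/4: L1 = 15/4
x* = (15/4, 0)
||x*||_1 = 15/4.

15/4


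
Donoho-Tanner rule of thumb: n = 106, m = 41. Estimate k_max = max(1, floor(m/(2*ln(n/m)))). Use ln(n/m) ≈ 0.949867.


n/m = 106/41.
ln(n/m) ≈ 0.949867.
2*ln(n/m) ≈ 1.899734.
m/(2*ln(n/m)) ≈ 41/1.899734 ≈ 21.582.
floor = 21.
k_max = max(1, 21) = 21.

21


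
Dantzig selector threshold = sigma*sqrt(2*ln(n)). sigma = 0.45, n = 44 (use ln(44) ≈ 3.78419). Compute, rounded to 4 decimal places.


ln(44) ≈ 3.78419.
2*ln(n) ≈ 7.56838.
sqrt(2*ln(n)) ≈ sqrt(7.56838) ≈ 2.751069.
threshold ≈ 0.45*2.751069 = 1.23798105 ≈ 1.2380.

1.2380


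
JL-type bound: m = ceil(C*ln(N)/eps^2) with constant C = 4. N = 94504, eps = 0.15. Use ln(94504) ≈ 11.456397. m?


ln(94504) ≈ 11.456397.
eps^2 = 0.15^2 = 0.0225.
C*ln(N)/eps^2 ≈ 4*11.456397/0.0225 ≈ 2036.6928.
m = ceil(2036.6928) = 2037.

2037


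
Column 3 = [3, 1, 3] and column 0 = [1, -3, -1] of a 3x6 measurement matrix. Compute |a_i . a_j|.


Inner product: 3*1 + 1*-3 + 3*-1
Products: [3, -3, -3]
Sum = -3.
|dot| = 3.

3


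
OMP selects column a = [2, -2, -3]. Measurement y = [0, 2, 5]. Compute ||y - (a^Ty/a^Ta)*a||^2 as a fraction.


a^T a = 17.
a^T y = -19.
coeff = -19/17 = -19/17.
||r||^2 = 132/17.

132/17


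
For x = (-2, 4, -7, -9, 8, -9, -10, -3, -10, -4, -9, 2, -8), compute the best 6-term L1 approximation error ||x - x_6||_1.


Sorted |x_i| descending: [10, 10, 9, 9, 9, 8, 8, 7, 4, 4, 3, 2, 2]
Keep top 6: [10, 10, 9, 9, 9, 8]
Tail entries: [8, 7, 4, 4, 3, 2, 2]
L1 error = sum of tail = 30.

30


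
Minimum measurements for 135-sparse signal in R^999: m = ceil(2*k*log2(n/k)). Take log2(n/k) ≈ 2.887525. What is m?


log2(n/k) = log2(999/135) ≈ 2.887525.
2*k*log2(n/k) ≈ 2*135*2.887525 = 779.63175.
m = ceil(779.63175) = 780.

780


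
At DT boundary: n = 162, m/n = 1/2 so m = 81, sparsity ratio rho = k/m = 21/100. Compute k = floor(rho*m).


m = 1/2*162 = 81.
rho = 21/100.
rho*m = 21/100*81 = 17.01.
k = floor(17.01) = 17.

17


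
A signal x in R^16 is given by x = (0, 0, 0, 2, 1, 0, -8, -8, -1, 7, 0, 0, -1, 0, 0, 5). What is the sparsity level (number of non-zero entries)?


Non-zero positions: [3, 4, 6, 7, 8, 9, 12, 15].
Sparsity = 8.

8


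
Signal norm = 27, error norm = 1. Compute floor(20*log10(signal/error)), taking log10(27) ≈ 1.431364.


||x||/||e|| = 27/1 = 27.
log10(27) ≈ 1.431364.
20*log10(||x||/||e||) ≈ 20*1.431364 = 28.62728.
floor(28.62728) = 28.

28


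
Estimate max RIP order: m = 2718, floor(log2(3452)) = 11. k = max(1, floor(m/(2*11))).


floor(log2(3452)) = 11.
2*11 = 22.
m/(2*floor(log2(n))) = 2718/22 ≈ 123.5455.
floor = 123.
k = max(1, 123) = 123.

123


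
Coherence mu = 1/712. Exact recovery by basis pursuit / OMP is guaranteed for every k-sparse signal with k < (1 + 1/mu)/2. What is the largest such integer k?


1/mu = 712.
1 + 1/mu = 713.
(1 + 1/mu)/2 = 356.5 is not an integer, so k_max = floor(356.5) = 356.

356


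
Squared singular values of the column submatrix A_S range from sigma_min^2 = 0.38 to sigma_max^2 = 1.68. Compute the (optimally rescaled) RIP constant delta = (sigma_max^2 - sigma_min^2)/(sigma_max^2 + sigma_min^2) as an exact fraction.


lambda_max - lambda_min = 1.68 - 0.38 = 1.30.
lambda_max + lambda_min = 1.68 + 0.38 = 2.06.
delta = 1.30/2.06 = 130/206 = 65/103.

65/103


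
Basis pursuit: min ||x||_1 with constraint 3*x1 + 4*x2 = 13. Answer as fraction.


Axis intercepts:
  x1 = 13/3, x2 = 0: L1 = 13/3
  x1 = 0, x2 = 13/4: L1 = 13/4
x* = (0, 13/4)
||x*||_1 = 13/4.

13/4


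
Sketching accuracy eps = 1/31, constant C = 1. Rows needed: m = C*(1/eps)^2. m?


1/eps = 31.
(1/eps)^2 = 961.
m = 1*961 = 961.

961


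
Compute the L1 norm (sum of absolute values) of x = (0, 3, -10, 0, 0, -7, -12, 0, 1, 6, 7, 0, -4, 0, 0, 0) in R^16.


Non-zero entries: [(1, 3), (2, -10), (5, -7), (6, -12), (8, 1), (9, 6), (10, 7), (12, -4)]
Absolute values: [3, 10, 7, 12, 1, 6, 7, 4]
||x||_1 = sum = 50.

50


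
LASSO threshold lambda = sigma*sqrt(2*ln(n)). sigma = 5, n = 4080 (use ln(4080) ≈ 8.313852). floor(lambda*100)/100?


ln(4080) ≈ 8.313852.
2*ln(n) ≈ 16.627704.
sqrt(2*ln(n)) ≈ sqrt(16.627704) ≈ 4.077708.
lambda ≈ 5*4.077708 = 20.38854.
floor(lambda*100)/100 = 20.38.

20.38


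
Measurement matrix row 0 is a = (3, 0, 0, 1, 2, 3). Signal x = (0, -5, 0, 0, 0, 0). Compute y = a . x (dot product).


Non-zero terms: ['0*-5']
Products: [0]
y = sum = 0.

0


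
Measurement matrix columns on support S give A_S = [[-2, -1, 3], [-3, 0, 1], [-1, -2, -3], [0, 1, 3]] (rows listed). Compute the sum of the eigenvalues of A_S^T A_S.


Sum of eigenvalues of A_S^T A_S = trace(A_S^T A_S) = sum of squared column norms of A_S.
A_S^T A_S diagonal: [14, 6, 28].
trace = 14 + 6 + 28 = 48.

48


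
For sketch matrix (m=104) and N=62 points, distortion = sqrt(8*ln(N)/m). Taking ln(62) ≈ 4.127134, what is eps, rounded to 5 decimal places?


ln(62) ≈ 4.127134.
8*ln(N)/m ≈ 8*4.127134/104 ≈ 0.31747185.
eps = sqrt(0.31747185) ≈ 0.5634464 ≈ 0.56345.

0.56345


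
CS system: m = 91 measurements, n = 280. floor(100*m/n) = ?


100*m/n = 100*91/280 ≈ 32.5.
floor = 32.

32


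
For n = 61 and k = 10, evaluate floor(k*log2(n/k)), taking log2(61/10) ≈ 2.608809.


log2(n/k) = log2(61/10) ≈ 2.608809.
k*log2(n/k) ≈ 10*2.608809 = 26.08809.
floor(26.08809) = 26.

26


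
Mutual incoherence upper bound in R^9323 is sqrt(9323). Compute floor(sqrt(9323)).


96^2 = 9216 <= 9323 < 9409 = 97^2, so 96 <= sqrt(9323) < 97.
floor(sqrt(9323)) = 96.

96


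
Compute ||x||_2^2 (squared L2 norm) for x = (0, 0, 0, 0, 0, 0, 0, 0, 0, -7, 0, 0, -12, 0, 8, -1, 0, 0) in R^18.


Non-zero entries: [(9, -7), (12, -12), (14, 8), (15, -1)]
Squares: [49, 144, 64, 1]
||x||_2^2 = sum = 258.

258


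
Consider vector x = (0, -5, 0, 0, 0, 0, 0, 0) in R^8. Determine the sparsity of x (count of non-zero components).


Non-zero positions: [1].
Sparsity = 1.

1


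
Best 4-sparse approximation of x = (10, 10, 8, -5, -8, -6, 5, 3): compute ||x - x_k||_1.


Sorted |x_i| descending: [10, 10, 8, 8, 6, 5, 5, 3]
Keep top 4: [10, 10, 8, 8]
Tail entries: [6, 5, 5, 3]
L1 error = sum of tail = 19.

19


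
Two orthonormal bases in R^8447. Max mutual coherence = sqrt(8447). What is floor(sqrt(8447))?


91^2 = 8281 <= 8447 < 8464 = 92^2, so 91 <= sqrt(8447) < 92.
floor(sqrt(8447)) = 91.

91


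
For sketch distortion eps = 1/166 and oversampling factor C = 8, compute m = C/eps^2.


1/eps = 166.
(1/eps)^2 = 27556.
m = 8*27556 = 220448.

220448


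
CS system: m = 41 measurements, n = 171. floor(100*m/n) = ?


100*m/n = 100*41/171 ≈ 23.9766.
floor = 23.

23


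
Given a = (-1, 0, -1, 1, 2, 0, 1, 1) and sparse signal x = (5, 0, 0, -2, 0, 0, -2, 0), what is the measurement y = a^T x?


Non-zero terms: ['-1*5', '1*-2', '1*-2']
Products: [-5, -2, -2]
y = sum = -9.

-9


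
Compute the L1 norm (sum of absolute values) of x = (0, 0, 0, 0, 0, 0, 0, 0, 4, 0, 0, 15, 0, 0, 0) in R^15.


Non-zero entries: [(8, 4), (11, 15)]
Absolute values: [4, 15]
||x||_1 = sum = 19.

19


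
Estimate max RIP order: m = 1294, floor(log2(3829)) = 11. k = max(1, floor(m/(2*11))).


floor(log2(3829)) = 11.
2*11 = 22.
m/(2*floor(log2(n))) = 1294/22 ≈ 58.8182.
floor = 58.
k = max(1, 58) = 58.

58


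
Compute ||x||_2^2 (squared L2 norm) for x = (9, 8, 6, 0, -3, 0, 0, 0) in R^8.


Non-zero entries: [(0, 9), (1, 8), (2, 6), (4, -3)]
Squares: [81, 64, 36, 9]
||x||_2^2 = sum = 190.

190


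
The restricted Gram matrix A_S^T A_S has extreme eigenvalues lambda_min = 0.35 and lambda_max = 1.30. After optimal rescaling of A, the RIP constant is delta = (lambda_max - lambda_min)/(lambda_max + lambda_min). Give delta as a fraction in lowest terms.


lambda_max - lambda_min = 1.30 - 0.35 = 0.95.
lambda_max + lambda_min = 1.30 + 0.35 = 1.65.
delta = 0.95/1.65 = 95/165 = 19/33.

19/33


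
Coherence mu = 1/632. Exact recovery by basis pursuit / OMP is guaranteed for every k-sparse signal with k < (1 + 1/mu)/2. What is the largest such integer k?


1/mu = 632.
1 + 1/mu = 633.
(1 + 1/mu)/2 = 316.5 is not an integer, so k_max = floor(316.5) = 316.

316


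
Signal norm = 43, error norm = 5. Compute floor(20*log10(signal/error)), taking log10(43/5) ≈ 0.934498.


||x||/||e|| = 43/5.
log10(43/5) ≈ 0.934498.
20*log10(||x||/||e||) ≈ 20*0.934498 = 18.68996.
floor(18.68996) = 18.

18


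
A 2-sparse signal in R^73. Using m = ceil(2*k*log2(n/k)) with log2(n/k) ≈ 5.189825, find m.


log2(n/k) = log2(73/2) ≈ 5.189825.
2*k*log2(n/k) ≈ 2*2*5.189825 = 20.7593.
m = ceil(20.7593) = 21.

21


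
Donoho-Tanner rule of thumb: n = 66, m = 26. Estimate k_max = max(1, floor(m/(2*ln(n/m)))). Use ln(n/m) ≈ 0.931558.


n/m = 66/26 = 33/13.
ln(n/m) ≈ 0.931558.
2*ln(n/m) ≈ 1.863116.
m/(2*ln(n/m)) ≈ 26/1.863116 ≈ 13.9551.
floor = 13.
k_max = max(1, 13) = 13.

13


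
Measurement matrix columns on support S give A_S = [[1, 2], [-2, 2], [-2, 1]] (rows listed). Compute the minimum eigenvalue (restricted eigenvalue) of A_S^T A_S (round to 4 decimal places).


A_S^T A_S = [[9, -4], [-4, 9]].
trace = 18.
det = 65.
disc = trace^2 - 4*det = 324 - 4*65 = 64.
sqrt(64) = 8.
lam_min = (18 - 8)/2 = 5 = 5.0000.

5.0000


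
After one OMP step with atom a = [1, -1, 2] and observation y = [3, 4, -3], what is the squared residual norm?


a^T a = 6.
a^T y = -7.
coeff = -7/6 = -7/6.
||r||^2 = 155/6.

155/6


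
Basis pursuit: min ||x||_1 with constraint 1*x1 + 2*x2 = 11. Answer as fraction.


Axis intercepts:
  x1 = 11, x2 = 0: L1 = 11
  x1 = 0, x2 = 11/2: L1 = 11/2
x* = (0, 11/2)
||x*||_1 = 11/2.

11/2


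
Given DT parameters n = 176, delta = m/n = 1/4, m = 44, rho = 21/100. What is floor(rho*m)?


m = 1/4*176 = 44.
rho = 21/100.
rho*m = 21/100*44 = 9.24.
k = floor(9.24) = 9.

9


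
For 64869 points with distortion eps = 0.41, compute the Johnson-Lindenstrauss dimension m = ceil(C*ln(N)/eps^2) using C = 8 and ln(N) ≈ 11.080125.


ln(64869) ≈ 11.080125.
eps^2 = 0.41^2 = 0.1681.
C*ln(N)/eps^2 ≈ 8*11.080125/0.1681 ≈ 527.3111.
m = ceil(527.3111) = 528.

528


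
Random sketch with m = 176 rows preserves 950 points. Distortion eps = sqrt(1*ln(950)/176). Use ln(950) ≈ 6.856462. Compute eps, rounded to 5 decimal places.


ln(950) ≈ 6.856462.
1*ln(N)/m ≈ 1*6.856462/176 ≈ 0.03895717.
eps = sqrt(0.03895717) ≈ 0.1973757 ≈ 0.19738.

0.19738


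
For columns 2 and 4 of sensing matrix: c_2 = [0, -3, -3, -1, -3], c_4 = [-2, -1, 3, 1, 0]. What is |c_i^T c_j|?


Inner product: 0*-2 + -3*-1 + -3*3 + -1*1 + -3*0
Products: [0, 3, -9, -1, 0]
Sum = -7.
|dot| = 7.

7


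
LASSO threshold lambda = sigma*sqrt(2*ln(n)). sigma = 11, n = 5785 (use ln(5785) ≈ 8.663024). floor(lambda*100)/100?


ln(5785) ≈ 8.663024.
2*ln(n) ≈ 17.326048.
sqrt(2*ln(n)) ≈ sqrt(17.326048) ≈ 4.162457.
lambda ≈ 11*4.162457 = 45.787027.
floor(lambda*100)/100 = 45.78.

45.78


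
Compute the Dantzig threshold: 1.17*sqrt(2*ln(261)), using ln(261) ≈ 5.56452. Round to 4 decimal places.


ln(261) ≈ 5.56452.
2*ln(n) ≈ 11.12904.
sqrt(2*ln(n)) ≈ sqrt(11.12904) ≈ 3.336022.
threshold ≈ 1.17*3.336022 = 3.90314574 ≈ 3.9031.

3.9031


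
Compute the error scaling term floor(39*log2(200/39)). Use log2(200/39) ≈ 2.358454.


log2(n/k) = log2(200/39) ≈ 2.358454.
k*log2(n/k) ≈ 39*2.358454 = 91.979706.
floor(91.979706) = 91.

91


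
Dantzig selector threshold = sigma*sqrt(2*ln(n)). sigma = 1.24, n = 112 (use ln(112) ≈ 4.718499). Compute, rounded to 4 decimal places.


ln(112) ≈ 4.718499.
2*ln(n) ≈ 9.436998.
sqrt(2*ln(n)) ≈ sqrt(9.436998) ≈ 3.07197.
threshold ≈ 1.24*3.07197 = 3.8092428 ≈ 3.8092.

3.8092


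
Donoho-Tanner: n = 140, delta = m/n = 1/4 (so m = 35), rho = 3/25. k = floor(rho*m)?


m = 1/4*140 = 35.
rho = 3/25.
rho*m = 3/25*35 = 4.2.
k = floor(4.2) = 4.

4


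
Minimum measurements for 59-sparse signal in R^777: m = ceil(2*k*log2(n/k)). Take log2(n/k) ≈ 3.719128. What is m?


log2(n/k) = log2(777/59) ≈ 3.719128.
2*k*log2(n/k) ≈ 2*59*3.719128 = 438.857104.
m = ceil(438.857104) = 439.

439


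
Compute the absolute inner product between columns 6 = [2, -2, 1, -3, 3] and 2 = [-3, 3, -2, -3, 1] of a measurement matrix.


Inner product: 2*-3 + -2*3 + 1*-2 + -3*-3 + 3*1
Products: [-6, -6, -2, 9, 3]
Sum = -2.
|dot| = 2.

2


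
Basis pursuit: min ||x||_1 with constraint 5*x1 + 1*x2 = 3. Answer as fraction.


Axis intercepts:
  x1 = 3/5, x2 = 0: L1 = 3/5
  x1 = 0, x2 = 3: L1 = 3
x* = (3/5, 0)
||x*||_1 = 3/5.

3/5


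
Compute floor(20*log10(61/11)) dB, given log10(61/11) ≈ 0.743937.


||x||/||e|| = 61/11.
log10(61/11) ≈ 0.743937.
20*log10(||x||/||e||) ≈ 20*0.743937 = 14.87874.
floor(14.87874) = 14.

14


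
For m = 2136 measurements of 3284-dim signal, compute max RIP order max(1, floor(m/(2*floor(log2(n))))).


floor(log2(3284)) = 11.
2*11 = 22.
m/(2*floor(log2(n))) = 2136/22 ≈ 97.0909.
floor = 97.
k = max(1, 97) = 97.

97


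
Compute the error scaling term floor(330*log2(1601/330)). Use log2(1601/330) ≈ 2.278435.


log2(n/k) = log2(1601/330) ≈ 2.278435.
k*log2(n/k) ≈ 330*2.278435 = 751.88355.
floor(751.88355) = 751.

751


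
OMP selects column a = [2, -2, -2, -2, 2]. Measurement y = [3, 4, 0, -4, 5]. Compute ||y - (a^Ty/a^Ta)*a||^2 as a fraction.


a^T a = 20.
a^T y = 16.
coeff = 16/20 = 4/5.
||r||^2 = 266/5.

266/5


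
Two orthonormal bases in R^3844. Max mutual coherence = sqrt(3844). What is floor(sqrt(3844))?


62^2 = 3844 <= 3844 < 3969 = 63^2, so 62 <= sqrt(3844) < 63.
floor(sqrt(3844)) = 62.

62


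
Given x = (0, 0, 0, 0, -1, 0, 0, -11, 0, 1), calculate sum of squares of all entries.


Non-zero entries: [(4, -1), (7, -11), (9, 1)]
Squares: [1, 121, 1]
||x||_2^2 = sum = 123.

123


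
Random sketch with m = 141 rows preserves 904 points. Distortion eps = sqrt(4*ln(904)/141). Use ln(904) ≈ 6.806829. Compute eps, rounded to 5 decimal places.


ln(904) ≈ 6.806829.
4*ln(N)/m ≈ 4*6.806829/141 ≈ 0.19310153.
eps = sqrt(0.19310153) ≈ 0.4394332 ≈ 0.43943.

0.43943


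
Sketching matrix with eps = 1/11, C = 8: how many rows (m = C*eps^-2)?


1/eps = 11.
(1/eps)^2 = 121.
m = 8*121 = 968.

968


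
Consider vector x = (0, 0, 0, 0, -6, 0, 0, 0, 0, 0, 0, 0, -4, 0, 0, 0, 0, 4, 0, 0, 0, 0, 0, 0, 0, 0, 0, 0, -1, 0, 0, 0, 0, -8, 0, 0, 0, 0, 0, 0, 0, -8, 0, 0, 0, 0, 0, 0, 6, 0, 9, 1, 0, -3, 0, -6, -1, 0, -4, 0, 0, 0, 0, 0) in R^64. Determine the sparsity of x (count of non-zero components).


Non-zero positions: [4, 12, 17, 28, 33, 41, 48, 50, 51, 53, 55, 56, 58].
Sparsity = 13.

13


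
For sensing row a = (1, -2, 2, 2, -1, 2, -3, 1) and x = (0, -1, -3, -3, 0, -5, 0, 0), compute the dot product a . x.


Non-zero terms: ['-2*-1', '2*-3', '2*-3', '2*-5']
Products: [2, -6, -6, -10]
y = sum = -20.

-20


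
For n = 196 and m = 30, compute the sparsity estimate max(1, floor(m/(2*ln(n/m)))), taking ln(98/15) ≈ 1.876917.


n/m = 196/30 = 98/15.
ln(n/m) ≈ 1.876917.
2*ln(n/m) ≈ 3.753834.
m/(2*ln(n/m)) ≈ 30/3.753834 ≈ 7.9918.
floor = 7.
k_max = max(1, 7) = 7.

7


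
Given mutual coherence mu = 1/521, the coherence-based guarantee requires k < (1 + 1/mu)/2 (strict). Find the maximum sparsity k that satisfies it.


1/mu = 521.
1 + 1/mu = 522.
(1 + 1/mu)/2 = 261 is an integer and the inequality is strict, so k_max = 261 - 1 = 260.

260


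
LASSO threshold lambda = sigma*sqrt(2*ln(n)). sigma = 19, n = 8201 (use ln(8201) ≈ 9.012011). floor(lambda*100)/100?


ln(8201) ≈ 9.012011.
2*ln(n) ≈ 18.024022.
sqrt(2*ln(n)) ≈ sqrt(18.024022) ≈ 4.245471.
lambda ≈ 19*4.245471 = 80.663949.
floor(lambda*100)/100 = 80.66.

80.66


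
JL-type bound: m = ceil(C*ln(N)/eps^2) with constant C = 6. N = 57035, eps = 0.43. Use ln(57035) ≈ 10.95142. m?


ln(57035) ≈ 10.95142.
eps^2 = 0.43^2 = 0.1849.
C*ln(N)/eps^2 ≈ 6*10.95142/0.1849 ≈ 355.3733.
m = ceil(355.3733) = 356.

356


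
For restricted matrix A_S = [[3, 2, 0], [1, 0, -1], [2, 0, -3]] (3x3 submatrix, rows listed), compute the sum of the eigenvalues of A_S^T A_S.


Sum of eigenvalues of A_S^T A_S = trace(A_S^T A_S) = sum of squared column norms of A_S.
A_S^T A_S diagonal: [14, 4, 10].
trace = 14 + 4 + 10 = 28.

28


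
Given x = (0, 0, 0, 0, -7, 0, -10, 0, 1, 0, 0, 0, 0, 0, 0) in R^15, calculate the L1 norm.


Non-zero entries: [(4, -7), (6, -10), (8, 1)]
Absolute values: [7, 10, 1]
||x||_1 = sum = 18.

18


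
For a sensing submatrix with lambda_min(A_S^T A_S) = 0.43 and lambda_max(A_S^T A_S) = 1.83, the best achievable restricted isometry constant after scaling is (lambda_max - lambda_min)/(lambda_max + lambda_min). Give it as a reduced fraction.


lambda_max - lambda_min = 1.83 - 0.43 = 1.40.
lambda_max + lambda_min = 1.83 + 0.43 = 2.26.
delta = 1.40/2.26 = 140/226 = 70/113.

70/113


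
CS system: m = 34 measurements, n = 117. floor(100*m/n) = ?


100*m/n = 100*34/117 ≈ 29.0598.
floor = 29.

29


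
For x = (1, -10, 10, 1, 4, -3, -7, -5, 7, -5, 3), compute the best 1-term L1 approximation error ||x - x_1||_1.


Sorted |x_i| descending: [10, 10, 7, 7, 5, 5, 4, 3, 3, 1, 1]
Keep top 1: [10]
Tail entries: [10, 7, 7, 5, 5, 4, 3, 3, 1, 1]
L1 error = sum of tail = 46.

46


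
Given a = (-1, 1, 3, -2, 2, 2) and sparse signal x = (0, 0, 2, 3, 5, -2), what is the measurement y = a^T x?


Non-zero terms: ['3*2', '-2*3', '2*5', '2*-2']
Products: [6, -6, 10, -4]
y = sum = 6.

6


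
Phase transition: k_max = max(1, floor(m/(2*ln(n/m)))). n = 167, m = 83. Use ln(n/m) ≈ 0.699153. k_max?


n/m = 167/83.
ln(n/m) ≈ 0.699153.
2*ln(n/m) ≈ 1.398306.
m/(2*ln(n/m)) ≈ 83/1.398306 ≈ 59.3575.
floor = 59.
k_max = max(1, 59) = 59.

59


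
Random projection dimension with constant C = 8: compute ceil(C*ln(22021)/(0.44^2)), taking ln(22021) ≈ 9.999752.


ln(22021) ≈ 9.999752.
eps^2 = 0.44^2 = 0.1936.
C*ln(N)/eps^2 ≈ 8*9.999752/0.1936 ≈ 413.2129.
m = ceil(413.2129) = 414.

414


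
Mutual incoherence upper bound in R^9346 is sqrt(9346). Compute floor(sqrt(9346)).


96^2 = 9216 <= 9346 < 9409 = 97^2, so 96 <= sqrt(9346) < 97.
floor(sqrt(9346)) = 96.

96


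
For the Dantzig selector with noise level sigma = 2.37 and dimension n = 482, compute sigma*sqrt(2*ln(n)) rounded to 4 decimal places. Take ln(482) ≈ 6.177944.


ln(482) ≈ 6.177944.
2*ln(n) ≈ 12.355888.
sqrt(2*ln(n)) ≈ sqrt(12.355888) ≈ 3.515094.
threshold ≈ 2.37*3.515094 = 8.33077278 ≈ 8.3308.

8.3308


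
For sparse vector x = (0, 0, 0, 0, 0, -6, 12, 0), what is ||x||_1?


Non-zero entries: [(5, -6), (6, 12)]
Absolute values: [6, 12]
||x||_1 = sum = 18.

18


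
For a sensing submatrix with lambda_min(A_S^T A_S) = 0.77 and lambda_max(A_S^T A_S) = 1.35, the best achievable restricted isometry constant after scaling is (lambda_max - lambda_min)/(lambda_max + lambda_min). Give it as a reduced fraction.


lambda_max - lambda_min = 1.35 - 0.77 = 0.58.
lambda_max + lambda_min = 1.35 + 0.77 = 2.12.
delta = 0.58/2.12 = 58/212 = 29/106.

29/106


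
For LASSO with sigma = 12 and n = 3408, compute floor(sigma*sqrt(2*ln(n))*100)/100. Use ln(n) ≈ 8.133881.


ln(3408) ≈ 8.133881.
2*ln(n) ≈ 16.267762.
sqrt(2*ln(n)) ≈ sqrt(16.267762) ≈ 4.033331.
lambda ≈ 12*4.033331 = 48.399972.
floor(lambda*100)/100 = 48.39.

48.39


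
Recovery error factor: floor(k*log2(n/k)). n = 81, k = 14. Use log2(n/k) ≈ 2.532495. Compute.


log2(n/k) = log2(81/14) ≈ 2.532495.
k*log2(n/k) ≈ 14*2.532495 = 35.45493.
floor(35.45493) = 35.

35


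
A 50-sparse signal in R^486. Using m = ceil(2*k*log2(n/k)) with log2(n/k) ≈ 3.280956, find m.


log2(n/k) = log2(486/50) ≈ 3.280956.
2*k*log2(n/k) ≈ 2*50*3.280956 = 328.0956.
m = ceil(328.0956) = 329.

329


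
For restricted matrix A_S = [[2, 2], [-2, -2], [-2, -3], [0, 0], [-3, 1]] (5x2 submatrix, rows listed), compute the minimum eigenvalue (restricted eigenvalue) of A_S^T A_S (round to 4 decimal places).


A_S^T A_S = [[21, 11], [11, 18]].
trace = 39.
det = 257.
disc = trace^2 - 4*det = 1521 - 4*257 = 493.
sqrt(493) ≈ 22.203603.
lam_min = (39 - sqrt(493))/2 ≈ (39 - 22.203603)/2 = 8.3981985 ≈ 8.3982.

8.3982


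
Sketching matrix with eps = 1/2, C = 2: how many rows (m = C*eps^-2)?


1/eps = 2.
(1/eps)^2 = 4.
m = 2*4 = 8.

8


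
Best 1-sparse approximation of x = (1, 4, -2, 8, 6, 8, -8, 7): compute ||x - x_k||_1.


Sorted |x_i| descending: [8, 8, 8, 7, 6, 4, 2, 1]
Keep top 1: [8]
Tail entries: [8, 8, 7, 6, 4, 2, 1]
L1 error = sum of tail = 36.

36


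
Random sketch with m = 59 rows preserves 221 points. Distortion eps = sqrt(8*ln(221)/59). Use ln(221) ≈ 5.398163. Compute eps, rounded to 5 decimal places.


ln(221) ≈ 5.398163.
8*ln(N)/m ≈ 8*5.398163/59 ≈ 0.73195431.
eps = sqrt(0.73195431) ≈ 0.8555433 ≈ 0.85554.

0.85554


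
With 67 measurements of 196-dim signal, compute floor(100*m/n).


100*m/n = 100*67/196 ≈ 34.1837.
floor = 34.

34


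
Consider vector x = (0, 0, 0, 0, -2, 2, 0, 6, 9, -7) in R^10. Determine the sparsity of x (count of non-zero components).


Non-zero positions: [4, 5, 7, 8, 9].
Sparsity = 5.

5


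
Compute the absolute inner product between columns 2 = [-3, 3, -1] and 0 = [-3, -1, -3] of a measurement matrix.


Inner product: -3*-3 + 3*-1 + -1*-3
Products: [9, -3, 3]
Sum = 9.
|dot| = 9.

9


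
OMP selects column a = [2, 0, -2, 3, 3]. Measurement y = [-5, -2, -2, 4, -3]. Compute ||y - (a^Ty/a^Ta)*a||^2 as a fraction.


a^T a = 26.
a^T y = -3.
coeff = -3/26 = -3/26.
||r||^2 = 1499/26.

1499/26


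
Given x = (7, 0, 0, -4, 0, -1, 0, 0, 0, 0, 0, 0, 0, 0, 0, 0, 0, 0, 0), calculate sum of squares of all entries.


Non-zero entries: [(0, 7), (3, -4), (5, -1)]
Squares: [49, 16, 1]
||x||_2^2 = sum = 66.

66


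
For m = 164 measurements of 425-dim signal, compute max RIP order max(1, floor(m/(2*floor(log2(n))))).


floor(log2(425)) = 8.
2*8 = 16.
m/(2*floor(log2(n))) = 164/16 ≈ 10.25.
floor = 10.
k = max(1, 10) = 10.

10


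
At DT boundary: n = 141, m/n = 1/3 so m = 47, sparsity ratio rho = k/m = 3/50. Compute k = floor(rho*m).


m = 1/3*141 = 47.
rho = 3/50.
rho*m = 3/50*47 = 2.82.
k = floor(2.82) = 2.

2


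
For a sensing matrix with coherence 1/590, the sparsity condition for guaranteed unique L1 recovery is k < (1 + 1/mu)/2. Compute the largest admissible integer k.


1/mu = 590.
1 + 1/mu = 591.
(1 + 1/mu)/2 = 295.5 is not an integer, so k_max = floor(295.5) = 295.

295


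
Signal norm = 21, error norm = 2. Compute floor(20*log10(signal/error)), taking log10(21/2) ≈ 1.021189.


||x||/||e|| = 21/2.
log10(21/2) ≈ 1.021189.
20*log10(||x||/||e||) ≈ 20*1.021189 = 20.42378.
floor(20.42378) = 20.

20


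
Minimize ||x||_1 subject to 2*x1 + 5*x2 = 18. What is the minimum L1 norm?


Axis intercepts:
  x1 = 9, x2 = 0: L1 = 9
  x1 = 0, x2 = 18/5: L1 = 18/5
x* = (0, 18/5)
||x*||_1 = 18/5.

18/5


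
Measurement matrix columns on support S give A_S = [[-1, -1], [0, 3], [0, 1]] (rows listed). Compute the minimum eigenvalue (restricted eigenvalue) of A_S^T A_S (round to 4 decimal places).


A_S^T A_S = [[1, 1], [1, 11]].
trace = 12.
det = 10.
disc = trace^2 - 4*det = 144 - 4*10 = 104.
sqrt(104) ≈ 10.198039.
lam_min = (12 - sqrt(104))/2 ≈ (12 - 10.198039)/2 = 0.9009805 ≈ 0.9010.

0.9010


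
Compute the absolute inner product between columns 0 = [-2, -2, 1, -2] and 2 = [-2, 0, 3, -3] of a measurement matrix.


Inner product: -2*-2 + -2*0 + 1*3 + -2*-3
Products: [4, 0, 3, 6]
Sum = 13.
|dot| = 13.

13


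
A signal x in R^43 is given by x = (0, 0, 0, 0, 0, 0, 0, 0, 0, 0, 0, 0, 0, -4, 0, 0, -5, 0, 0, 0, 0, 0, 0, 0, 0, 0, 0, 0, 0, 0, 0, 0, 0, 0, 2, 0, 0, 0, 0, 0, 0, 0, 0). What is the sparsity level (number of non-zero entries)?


Non-zero positions: [13, 16, 34].
Sparsity = 3.

3


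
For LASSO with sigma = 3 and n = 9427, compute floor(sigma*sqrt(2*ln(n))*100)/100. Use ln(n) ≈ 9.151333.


ln(9427) ≈ 9.151333.
2*ln(n) ≈ 18.302666.
sqrt(2*ln(n)) ≈ sqrt(18.302666) ≈ 4.278162.
lambda ≈ 3*4.278162 = 12.834486.
floor(lambda*100)/100 = 12.83.

12.83


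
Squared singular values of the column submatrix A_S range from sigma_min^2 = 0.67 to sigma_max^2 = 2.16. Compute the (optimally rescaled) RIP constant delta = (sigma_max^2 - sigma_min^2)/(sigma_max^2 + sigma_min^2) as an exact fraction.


lambda_max - lambda_min = 2.16 - 0.67 = 1.49.
lambda_max + lambda_min = 2.16 + 0.67 = 2.83.
delta = 1.49/2.83 = 149/283.

149/283


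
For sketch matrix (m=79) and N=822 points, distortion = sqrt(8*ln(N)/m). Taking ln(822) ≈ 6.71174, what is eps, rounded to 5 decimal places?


ln(822) ≈ 6.71174.
8*ln(N)/m ≈ 8*6.71174/79 ≈ 0.67966987.
eps = sqrt(0.67966987) ≈ 0.8244209 ≈ 0.82442.

0.82442


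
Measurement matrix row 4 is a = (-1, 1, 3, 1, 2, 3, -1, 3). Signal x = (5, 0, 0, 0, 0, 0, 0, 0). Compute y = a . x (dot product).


Non-zero terms: ['-1*5']
Products: [-5]
y = sum = -5.

-5


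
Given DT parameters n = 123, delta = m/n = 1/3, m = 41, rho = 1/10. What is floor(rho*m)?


m = 1/3*123 = 41.
rho = 1/10.
rho*m = 1/10*41 = 4.1.
k = floor(4.1) = 4.

4


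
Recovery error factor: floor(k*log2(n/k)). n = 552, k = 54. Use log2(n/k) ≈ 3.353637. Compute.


log2(n/k) = log2(552/54) ≈ 3.353637.
k*log2(n/k) ≈ 54*3.353637 = 181.096398.
floor(181.096398) = 181.

181


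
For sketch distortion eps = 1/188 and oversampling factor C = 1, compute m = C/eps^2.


1/eps = 188.
(1/eps)^2 = 35344.
m = 1*35344 = 35344.

35344


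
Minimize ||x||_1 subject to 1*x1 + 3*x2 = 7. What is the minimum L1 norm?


Axis intercepts:
  x1 = 7, x2 = 0: L1 = 7
  x1 = 0, x2 = 7/3: L1 = 7/3
x* = (0, 7/3)
||x*||_1 = 7/3.

7/3


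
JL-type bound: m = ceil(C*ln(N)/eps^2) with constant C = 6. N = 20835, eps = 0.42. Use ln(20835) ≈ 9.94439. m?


ln(20835) ≈ 9.94439.
eps^2 = 0.42^2 = 0.1764.
C*ln(N)/eps^2 ≈ 6*9.94439/0.1764 ≈ 338.2446.
m = ceil(338.2446) = 339.

339


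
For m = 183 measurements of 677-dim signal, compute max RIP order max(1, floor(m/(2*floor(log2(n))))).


floor(log2(677)) = 9.
2*9 = 18.
m/(2*floor(log2(n))) = 183/18 ≈ 10.1667.
floor = 10.
k = max(1, 10) = 10.

10


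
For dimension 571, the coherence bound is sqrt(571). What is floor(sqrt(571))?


23^2 = 529 <= 571 < 576 = 24^2, so 23 <= sqrt(571) < 24.
floor(sqrt(571)) = 23.

23


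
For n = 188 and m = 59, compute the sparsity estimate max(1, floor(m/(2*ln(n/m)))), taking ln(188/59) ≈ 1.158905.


n/m = 188/59.
ln(n/m) ≈ 1.158905.
2*ln(n/m) ≈ 2.31781.
m/(2*ln(n/m)) ≈ 59/2.31781 ≈ 25.4551.
floor = 25.
k_max = max(1, 25) = 25.

25


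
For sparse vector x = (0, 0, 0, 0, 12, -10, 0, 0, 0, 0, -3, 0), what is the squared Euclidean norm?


Non-zero entries: [(4, 12), (5, -10), (10, -3)]
Squares: [144, 100, 9]
||x||_2^2 = sum = 253.

253


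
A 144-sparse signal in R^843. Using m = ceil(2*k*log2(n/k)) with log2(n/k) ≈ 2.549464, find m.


log2(n/k) = log2(843/144) ≈ 2.549464.
2*k*log2(n/k) ≈ 2*144*2.549464 = 734.245632.
m = ceil(734.245632) = 735.

735


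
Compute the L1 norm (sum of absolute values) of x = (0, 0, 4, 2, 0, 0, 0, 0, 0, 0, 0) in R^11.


Non-zero entries: [(2, 4), (3, 2)]
Absolute values: [4, 2]
||x||_1 = sum = 6.

6


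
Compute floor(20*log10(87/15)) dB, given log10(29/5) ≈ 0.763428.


||x||/||e|| = 87/15 = 29/5.
log10(29/5) ≈ 0.763428.
20*log10(||x||/||e||) ≈ 20*0.763428 = 15.26856.
floor(15.26856) = 15.

15


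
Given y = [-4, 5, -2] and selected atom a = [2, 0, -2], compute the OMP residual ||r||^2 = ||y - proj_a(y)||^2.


a^T a = 8.
a^T y = -4.
coeff = -4/8 = -1/2.
||r||^2 = 43.

43


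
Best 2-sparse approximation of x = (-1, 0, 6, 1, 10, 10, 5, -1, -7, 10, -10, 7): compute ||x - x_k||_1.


Sorted |x_i| descending: [10, 10, 10, 10, 7, 7, 6, 5, 1, 1, 1, 0]
Keep top 2: [10, 10]
Tail entries: [10, 10, 7, 7, 6, 5, 1, 1, 1, 0]
L1 error = sum of tail = 48.

48


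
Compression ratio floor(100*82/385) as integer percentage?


100*m/n = 100*82/385 ≈ 21.2987.
floor = 21.

21


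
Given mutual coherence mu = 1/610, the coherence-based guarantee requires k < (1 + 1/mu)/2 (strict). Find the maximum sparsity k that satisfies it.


1/mu = 610.
1 + 1/mu = 611.
(1 + 1/mu)/2 = 305.5 is not an integer, so k_max = floor(305.5) = 305.

305


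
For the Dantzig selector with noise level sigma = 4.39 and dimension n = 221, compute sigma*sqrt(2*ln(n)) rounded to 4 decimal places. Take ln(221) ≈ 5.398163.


ln(221) ≈ 5.398163.
2*ln(n) ≈ 10.796326.
sqrt(2*ln(n)) ≈ sqrt(10.796326) ≈ 3.285776.
threshold ≈ 4.39*3.285776 = 14.42455664 ≈ 14.4246.

14.4246


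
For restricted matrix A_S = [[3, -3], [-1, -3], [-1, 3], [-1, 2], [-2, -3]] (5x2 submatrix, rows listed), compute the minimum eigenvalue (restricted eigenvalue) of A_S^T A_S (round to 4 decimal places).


A_S^T A_S = [[16, -5], [-5, 40]].
trace = 56.
det = 615.
disc = trace^2 - 4*det = 3136 - 4*615 = 676.
sqrt(676) = 26.
lam_min = (56 - 26)/2 = 15 = 15.0000.

15.0000


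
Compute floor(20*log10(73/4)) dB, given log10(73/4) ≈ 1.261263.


||x||/||e|| = 73/4.
log10(73/4) ≈ 1.261263.
20*log10(||x||/||e||) ≈ 20*1.261263 = 25.22526.
floor(25.22526) = 25.

25


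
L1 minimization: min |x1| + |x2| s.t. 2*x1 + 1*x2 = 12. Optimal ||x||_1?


Axis intercepts:
  x1 = 6, x2 = 0: L1 = 6
  x1 = 0, x2 = 12: L1 = 12
x* = (6, 0)
||x*||_1 = 6.

6


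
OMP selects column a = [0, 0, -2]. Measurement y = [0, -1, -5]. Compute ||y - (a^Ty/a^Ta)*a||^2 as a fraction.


a^T a = 4.
a^T y = 10.
coeff = 10/4 = 5/2.
||r||^2 = 1.

1


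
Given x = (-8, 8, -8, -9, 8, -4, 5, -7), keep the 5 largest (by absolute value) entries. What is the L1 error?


Sorted |x_i| descending: [9, 8, 8, 8, 8, 7, 5, 4]
Keep top 5: [9, 8, 8, 8, 8]
Tail entries: [7, 5, 4]
L1 error = sum of tail = 16.

16


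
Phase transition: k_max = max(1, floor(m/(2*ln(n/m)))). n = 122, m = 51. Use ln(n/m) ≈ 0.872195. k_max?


n/m = 122/51.
ln(n/m) ≈ 0.872195.
2*ln(n/m) ≈ 1.74439.
m/(2*ln(n/m)) ≈ 51/1.74439 ≈ 29.2366.
floor = 29.
k_max = max(1, 29) = 29.

29


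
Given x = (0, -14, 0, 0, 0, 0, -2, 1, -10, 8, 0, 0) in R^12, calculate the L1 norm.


Non-zero entries: [(1, -14), (6, -2), (7, 1), (8, -10), (9, 8)]
Absolute values: [14, 2, 1, 10, 8]
||x||_1 = sum = 35.

35


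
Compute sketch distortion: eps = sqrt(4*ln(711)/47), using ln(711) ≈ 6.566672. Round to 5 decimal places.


ln(711) ≈ 6.566672.
4*ln(N)/m ≈ 4*6.566672/47 ≈ 0.5588657.
eps = sqrt(0.5588657) ≈ 0.7475732 ≈ 0.74757.

0.74757


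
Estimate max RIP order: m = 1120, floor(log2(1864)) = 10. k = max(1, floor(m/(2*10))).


floor(log2(1864)) = 10.
2*10 = 20.
m/(2*floor(log2(n))) = 1120/20 ≈ 56.0.
floor = 56.
k = max(1, 56) = 56.

56


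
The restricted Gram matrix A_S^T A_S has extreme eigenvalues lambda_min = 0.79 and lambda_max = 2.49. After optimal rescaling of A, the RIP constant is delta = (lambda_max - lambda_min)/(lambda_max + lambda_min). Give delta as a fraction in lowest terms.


lambda_max - lambda_min = 2.49 - 0.79 = 1.70.
lambda_max + lambda_min = 2.49 + 0.79 = 3.28.
delta = 1.70/3.28 = 170/328 = 85/164.

85/164
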